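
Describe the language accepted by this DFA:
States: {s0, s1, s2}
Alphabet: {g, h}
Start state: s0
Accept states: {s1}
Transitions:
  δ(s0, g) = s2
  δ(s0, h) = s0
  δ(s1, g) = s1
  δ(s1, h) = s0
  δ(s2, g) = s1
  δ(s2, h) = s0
Testing a few strings:
  'g' → reject
  'hhgh' → reject
  'hggg' → accept
  'hgh' → reject
State roles: s0=last symbol not g; s1=two trailing g's; s2=one trailing g
All strings over {g,h} ending with gg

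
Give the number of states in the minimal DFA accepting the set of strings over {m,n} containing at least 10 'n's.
By Myhill–Nerode, count the distinguishable equivalence classes: 11 classes — having seen 0, 1, …, 9, or ≥10 copies of 'n'; any two classes i < j (j ≤ 10) are distinguished by the string n^(10−j), which takes class j to 10 copies (accepted) but leaves class i below 10 (rejected).
11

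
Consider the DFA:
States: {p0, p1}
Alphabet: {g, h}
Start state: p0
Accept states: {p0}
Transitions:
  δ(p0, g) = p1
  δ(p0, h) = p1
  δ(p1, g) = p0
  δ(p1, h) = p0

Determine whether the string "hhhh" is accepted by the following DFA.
Processing string "hhhh":
  p0 --h--> p1
  p1 --h--> p0
  p0 --h--> p1
  p1 --h--> p0
Final state: p0
Accept states: {p0}
Yes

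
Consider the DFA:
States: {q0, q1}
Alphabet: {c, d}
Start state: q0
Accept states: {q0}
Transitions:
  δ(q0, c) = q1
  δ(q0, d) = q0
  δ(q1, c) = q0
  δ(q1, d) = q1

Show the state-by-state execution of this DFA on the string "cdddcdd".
read 'c': q0 → q1
  read 'd': q1 → q1
  read 'd': q1 → q1
  read 'd': q1 → q1
  read 'c': q1 → q0
  read 'd': q0 → q0
  read 'd': q0 → q0
q0 -> q1 -> q1 -> q1 -> q1 -> q0 -> q0 -> q0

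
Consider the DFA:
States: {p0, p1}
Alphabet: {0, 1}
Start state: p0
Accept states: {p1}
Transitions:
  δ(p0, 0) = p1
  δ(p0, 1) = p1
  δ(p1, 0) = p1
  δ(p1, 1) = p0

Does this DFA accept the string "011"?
Processing string "011":
  p0 --0--> p1
  p1 --1--> p0
  p0 --1--> p1
Final state: p1
Accept states: {p1}
Yes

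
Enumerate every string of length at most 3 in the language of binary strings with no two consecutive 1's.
ε, 0, 1, 00, 01, 10, 000, 001, 010, 100, 101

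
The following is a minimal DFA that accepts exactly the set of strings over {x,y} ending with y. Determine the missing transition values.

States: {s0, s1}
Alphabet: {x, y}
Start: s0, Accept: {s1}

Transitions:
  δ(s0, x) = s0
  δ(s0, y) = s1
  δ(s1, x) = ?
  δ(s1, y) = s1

From the language and accept set, identify what each state tracks — s0: last symbol not y; s1: last symbol is y.
Each missing δ(q, a) is the state matching the new tracked value after reading a.
δ(s1, x) = s0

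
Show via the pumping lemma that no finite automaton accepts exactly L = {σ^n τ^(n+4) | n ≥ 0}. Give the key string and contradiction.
Assume L is regular with pumping length p. Idea: pumping the σ-block breaks the fixed offset of 4.
Choose s = σ^p τ^(p+4) ∈ L. By the pumping lemma, s = xyz with |xy| ≤ p, |y| > 0, so y = σ^k with k ≥ 1. Then xy²z = σ^(p+k) τ^(p+4). For this to be in L we would need p+4 = (p+k)+4, i.e. k = 0, contradicting k ≥ 1. So xy²z ∉ L.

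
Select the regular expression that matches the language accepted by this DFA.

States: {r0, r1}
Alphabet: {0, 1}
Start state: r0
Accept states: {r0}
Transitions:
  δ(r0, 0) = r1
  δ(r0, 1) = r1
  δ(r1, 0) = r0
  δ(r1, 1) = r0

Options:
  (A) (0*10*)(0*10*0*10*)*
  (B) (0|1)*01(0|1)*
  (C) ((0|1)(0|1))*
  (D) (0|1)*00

Check each option against the DFA on short strings; one disagreement eliminates an option:
  (A) (0*10*)(0*10*0*10*)*: on ε the DFA stays in r0 and accepts (r0 ∈ Accept), but the regex does not match it → eliminate
  (B) (0|1)*01(0|1)*: on ε the DFA stays in r0 and accepts (r0 ∈ Accept), but the regex does not match it → eliminate
  (C) ((0|1)(0|1))*: agrees with the DFA on every string of length ≤ 6
  (D) (0|1)*00: on ε the DFA stays in r0 and accepts (r0 ∈ Accept), but the regex does not match it → eliminate
Only (C) is consistent with the DFA.
(C) ((0|1)(0|1))*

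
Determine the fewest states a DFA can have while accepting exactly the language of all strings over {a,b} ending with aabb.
By Myhill–Nerode, count the distinguishable equivalence classes: 5 classes — one per longest suffix of the input that is a prefix of 'aabb' (lengths 0 through 4); only the length-4 class is accepting.
5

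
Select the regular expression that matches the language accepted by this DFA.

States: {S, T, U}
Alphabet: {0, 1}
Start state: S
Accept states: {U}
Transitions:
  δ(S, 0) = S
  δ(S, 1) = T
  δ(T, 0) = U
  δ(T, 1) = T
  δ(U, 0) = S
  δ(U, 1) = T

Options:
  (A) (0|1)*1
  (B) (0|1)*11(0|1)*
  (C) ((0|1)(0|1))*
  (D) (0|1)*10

Check each option against the DFA on short strings; one disagreement eliminates an option:
  (A) (0|1)*1: on '1' the DFA goes S → T and rejects (T ∉ Accept), but the regex matches it → eliminate
  (B) (0|1)*11(0|1)*: on '10' the DFA goes S → T → U and accepts (U ∈ Accept), but the regex does not match it → eliminate
  (C) ((0|1)(0|1))*: on ε the DFA stays in S and rejects (S ∉ Accept), but the regex matches it → eliminate
  (D) (0|1)*10: agrees with the DFA on every string of length ≤ 6
Only (D) is consistent with the DFA.
(D) (0|1)*10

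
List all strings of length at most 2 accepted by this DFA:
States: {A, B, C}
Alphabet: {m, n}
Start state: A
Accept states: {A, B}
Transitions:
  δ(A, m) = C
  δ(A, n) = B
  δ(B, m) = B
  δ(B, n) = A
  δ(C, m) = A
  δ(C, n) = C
ε, n, mm, nm, nn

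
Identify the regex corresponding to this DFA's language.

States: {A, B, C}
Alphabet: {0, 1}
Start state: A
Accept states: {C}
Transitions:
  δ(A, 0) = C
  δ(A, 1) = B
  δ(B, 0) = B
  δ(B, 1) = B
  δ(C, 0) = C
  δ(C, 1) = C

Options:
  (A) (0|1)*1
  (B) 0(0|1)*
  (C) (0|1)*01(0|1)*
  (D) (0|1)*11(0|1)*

Check each option against the DFA on short strings; one disagreement eliminates an option:
  (A) (0|1)*1: on '0' the DFA goes A → C and accepts (C ∈ Accept), but the regex does not match it → eliminate
  (B) 0(0|1)*: agrees with the DFA on every string of length ≤ 6
  (C) (0|1)*01(0|1)*: on '0' the DFA goes A → C and accepts (C ∈ Accept), but the regex does not match it → eliminate
  (D) (0|1)*11(0|1)*: on '0' the DFA goes A → C and accepts (C ∈ Accept), but the regex does not match it → eliminate
Only (B) is consistent with the DFA.
(B) 0(0|1)*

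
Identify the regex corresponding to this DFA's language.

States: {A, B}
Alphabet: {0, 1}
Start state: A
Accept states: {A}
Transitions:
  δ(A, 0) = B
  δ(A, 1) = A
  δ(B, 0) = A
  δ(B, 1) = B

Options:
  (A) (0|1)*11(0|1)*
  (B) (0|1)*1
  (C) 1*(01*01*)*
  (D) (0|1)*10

Check each option against the DFA on short strings; one disagreement eliminates an option:
  (A) (0|1)*11(0|1)*: on ε the DFA stays in A and accepts (A ∈ Accept), but the regex does not match it → eliminate
  (B) (0|1)*1: on ε the DFA stays in A and accepts (A ∈ Accept), but the regex does not match it → eliminate
  (C) 1*(01*01*)*: agrees with the DFA on every string of length ≤ 6
  (D) (0|1)*10: on ε the DFA stays in A and accepts (A ∈ Accept), but the regex does not match it → eliminate
Only (C) is consistent with the DFA.
(C) 1*(01*01*)*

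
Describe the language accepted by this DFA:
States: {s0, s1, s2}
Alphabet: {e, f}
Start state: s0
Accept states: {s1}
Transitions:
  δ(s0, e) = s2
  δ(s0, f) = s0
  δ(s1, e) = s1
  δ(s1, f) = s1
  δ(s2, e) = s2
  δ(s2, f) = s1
Testing a few strings:
  'f' → reject
  'e' → reject
  'efef' → accept
  'ef' → accept
State roles: s0=no e seen yet; s1=substring ef seen; s2=seen a e, waiting for f
All strings over {e,f} containing the substring ef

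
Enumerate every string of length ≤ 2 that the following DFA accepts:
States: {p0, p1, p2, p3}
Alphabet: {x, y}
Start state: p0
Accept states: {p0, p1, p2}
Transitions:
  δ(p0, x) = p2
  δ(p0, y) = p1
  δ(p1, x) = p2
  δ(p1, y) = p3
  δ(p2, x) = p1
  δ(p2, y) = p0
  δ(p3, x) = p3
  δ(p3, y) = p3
ε, x, y, xx, xy, yx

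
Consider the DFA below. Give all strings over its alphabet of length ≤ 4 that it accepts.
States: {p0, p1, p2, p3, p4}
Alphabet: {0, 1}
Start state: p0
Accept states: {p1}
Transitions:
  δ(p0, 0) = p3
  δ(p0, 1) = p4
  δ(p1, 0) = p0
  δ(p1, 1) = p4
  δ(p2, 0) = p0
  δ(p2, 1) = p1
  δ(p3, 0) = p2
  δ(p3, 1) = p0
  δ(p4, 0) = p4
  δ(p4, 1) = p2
001, 111, 1011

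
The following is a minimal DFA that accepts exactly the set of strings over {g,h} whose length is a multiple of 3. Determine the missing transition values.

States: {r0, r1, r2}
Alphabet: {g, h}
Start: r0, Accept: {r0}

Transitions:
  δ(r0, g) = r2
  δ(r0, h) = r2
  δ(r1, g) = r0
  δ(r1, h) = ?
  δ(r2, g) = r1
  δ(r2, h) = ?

From the language and accept set, identify what each state tracks — r0: length ≡ 0 (mod 3); r1: length ≡ 2 (mod 3); r2: length ≡ 1 (mod 3).
Each missing δ(q, a) is the state matching the new tracked value after reading a.
δ(r1, h) = r0; δ(r2, h) = r1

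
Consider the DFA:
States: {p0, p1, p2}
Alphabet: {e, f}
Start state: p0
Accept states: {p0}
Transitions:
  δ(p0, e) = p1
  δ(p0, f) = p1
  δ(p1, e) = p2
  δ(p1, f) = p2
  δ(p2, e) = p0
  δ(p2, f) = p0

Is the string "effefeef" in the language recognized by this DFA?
Processing string "effefeef":
  p0 --e--> p1
  p1 --f--> p2
  p2 --f--> p0
  p0 --e--> p1
  p1 --f--> p2
  p2 --e--> p0
  p0 --e--> p1
  p1 --f--> p2
Final state: p2
Accept states: {p0}
No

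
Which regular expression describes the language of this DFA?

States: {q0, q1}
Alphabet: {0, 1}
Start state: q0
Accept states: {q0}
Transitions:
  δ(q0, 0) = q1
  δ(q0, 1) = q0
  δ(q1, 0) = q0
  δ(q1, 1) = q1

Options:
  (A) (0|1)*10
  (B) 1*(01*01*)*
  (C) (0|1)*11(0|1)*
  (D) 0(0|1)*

Check each option against the DFA on short strings; one disagreement eliminates an option:
  (A) (0|1)*10: on ε the DFA stays in q0 and accepts (q0 ∈ Accept), but the regex does not match it → eliminate
  (B) 1*(01*01*)*: agrees with the DFA on every string of length ≤ 6
  (C) (0|1)*11(0|1)*: on ε the DFA stays in q0 and accepts (q0 ∈ Accept), but the regex does not match it → eliminate
  (D) 0(0|1)*: on ε the DFA stays in q0 and accepts (q0 ∈ Accept), but the regex does not match it → eliminate
Only (B) is consistent with the DFA.
(B) 1*(01*01*)*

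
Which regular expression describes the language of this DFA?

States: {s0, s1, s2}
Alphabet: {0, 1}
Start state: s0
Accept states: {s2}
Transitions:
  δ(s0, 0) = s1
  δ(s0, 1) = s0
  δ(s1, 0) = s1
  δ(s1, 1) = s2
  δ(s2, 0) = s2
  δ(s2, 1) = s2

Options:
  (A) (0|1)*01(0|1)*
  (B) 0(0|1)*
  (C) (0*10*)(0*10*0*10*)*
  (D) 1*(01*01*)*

Check each option against the DFA on short strings; one disagreement eliminates an option:
  (A) (0|1)*01(0|1)*: agrees with the DFA on every string of length ≤ 6
  (B) 0(0|1)*: on '0' the DFA goes s0 → s1 and rejects (s1 ∉ Accept), but the regex matches it → eliminate
  (C) (0*10*)(0*10*0*10*)*: on '1' the DFA goes s0 → s0 and rejects (s0 ∉ Accept), but the regex matches it → eliminate
  (D) 1*(01*01*)*: on ε the DFA stays in s0 and rejects (s0 ∉ Accept), but the regex matches it → eliminate
Only (A) is consistent with the DFA.
(A) (0|1)*01(0|1)*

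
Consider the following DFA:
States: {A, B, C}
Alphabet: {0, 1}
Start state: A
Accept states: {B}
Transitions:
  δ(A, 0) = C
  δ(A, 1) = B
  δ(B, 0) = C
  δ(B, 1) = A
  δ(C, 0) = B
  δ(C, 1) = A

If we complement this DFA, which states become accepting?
Complement accept states = All states \ Original accept states
= {A, B, C} \ {B}
{A, C}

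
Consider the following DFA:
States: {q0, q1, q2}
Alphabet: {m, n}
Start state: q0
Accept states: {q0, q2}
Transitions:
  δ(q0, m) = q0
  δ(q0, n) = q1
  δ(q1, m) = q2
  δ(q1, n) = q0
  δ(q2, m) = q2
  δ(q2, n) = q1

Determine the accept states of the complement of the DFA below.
Complement accept states = All states \ Original accept states
= {q0, q1, q2} \ {q0, q2}
{q1}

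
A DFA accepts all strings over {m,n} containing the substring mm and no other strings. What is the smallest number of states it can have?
By Myhill–Nerode, count the distinguishable equivalence classes: 3 classes — one per longest suffix of the input that is a prefix of 'mm' (lengths 0 through 1), plus an absorbing 'already seen mm' class.
3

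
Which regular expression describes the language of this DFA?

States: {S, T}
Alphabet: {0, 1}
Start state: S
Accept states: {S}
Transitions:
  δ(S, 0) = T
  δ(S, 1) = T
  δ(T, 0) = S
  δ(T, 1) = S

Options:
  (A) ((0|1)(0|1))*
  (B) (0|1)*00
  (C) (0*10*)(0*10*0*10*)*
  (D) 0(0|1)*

Check each option against the DFA on short strings; one disagreement eliminates an option:
  (A) ((0|1)(0|1))*: agrees with the DFA on every string of length ≤ 6
  (B) (0|1)*00: on ε the DFA stays in S and accepts (S ∈ Accept), but the regex does not match it → eliminate
  (C) (0*10*)(0*10*0*10*)*: on ε the DFA stays in S and accepts (S ∈ Accept), but the regex does not match it → eliminate
  (D) 0(0|1)*: on ε the DFA stays in S and accepts (S ∈ Accept), but the regex does not match it → eliminate
Only (A) is consistent with the DFA.
(A) ((0|1)(0|1))*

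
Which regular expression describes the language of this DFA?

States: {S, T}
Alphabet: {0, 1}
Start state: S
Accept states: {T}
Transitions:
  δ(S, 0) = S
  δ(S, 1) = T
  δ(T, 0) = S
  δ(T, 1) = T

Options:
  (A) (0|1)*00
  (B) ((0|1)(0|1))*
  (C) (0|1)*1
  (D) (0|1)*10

Check each option against the DFA on short strings; one disagreement eliminates an option:
  (A) (0|1)*00: on '1' the DFA goes S → T and accepts (T ∈ Accept), but the regex does not match it → eliminate
  (B) ((0|1)(0|1))*: on ε the DFA stays in S and rejects (S ∉ Accept), but the regex matches it → eliminate
  (C) (0|1)*1: agrees with the DFA on every string of length ≤ 6
  (D) (0|1)*10: on '1' the DFA goes S → T and accepts (T ∈ Accept), but the regex does not match it → eliminate
Only (C) is consistent with the DFA.
(C) (0|1)*1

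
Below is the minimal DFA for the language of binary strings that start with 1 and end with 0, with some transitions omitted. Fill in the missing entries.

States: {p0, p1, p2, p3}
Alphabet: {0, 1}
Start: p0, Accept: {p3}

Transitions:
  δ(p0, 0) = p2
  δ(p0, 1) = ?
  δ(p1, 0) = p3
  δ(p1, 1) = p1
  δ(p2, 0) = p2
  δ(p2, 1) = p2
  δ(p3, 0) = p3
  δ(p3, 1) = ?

From the language and accept set, identify what each state tracks — p0: no input read; p1: started with 1, last symbol 1; p2: started with 0 (dead); p3: started with 1, last symbol 0.
Each missing δ(q, a) is the state matching the new tracked value after reading a.
δ(p0, 1) = p1; δ(p3, 1) = p1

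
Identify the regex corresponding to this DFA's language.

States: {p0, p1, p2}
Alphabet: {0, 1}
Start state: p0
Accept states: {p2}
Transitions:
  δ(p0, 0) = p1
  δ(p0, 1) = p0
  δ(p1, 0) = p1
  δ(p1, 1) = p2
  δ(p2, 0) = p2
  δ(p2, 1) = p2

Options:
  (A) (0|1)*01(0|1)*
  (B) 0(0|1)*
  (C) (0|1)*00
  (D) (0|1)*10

Check each option against the DFA on short strings; one disagreement eliminates an option:
  (A) (0|1)*01(0|1)*: agrees with the DFA on every string of length ≤ 6
  (B) 0(0|1)*: on '0' the DFA goes p0 → p1 and rejects (p1 ∉ Accept), but the regex matches it → eliminate
  (C) (0|1)*00: on '00' the DFA goes p0 → p1 → p1 and rejects (p1 ∉ Accept), but the regex matches it → eliminate
  (D) (0|1)*10: on '01' the DFA goes p0 → p1 → p2 and accepts (p2 ∈ Accept), but the regex does not match it → eliminate
Only (A) is consistent with the DFA.
(A) (0|1)*01(0|1)*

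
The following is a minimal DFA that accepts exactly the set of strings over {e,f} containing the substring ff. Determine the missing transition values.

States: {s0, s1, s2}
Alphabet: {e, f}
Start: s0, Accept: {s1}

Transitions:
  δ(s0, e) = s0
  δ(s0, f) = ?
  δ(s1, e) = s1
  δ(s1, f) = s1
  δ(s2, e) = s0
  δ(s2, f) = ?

From the language and accept set, identify what each state tracks — s0: no progress toward ff; s1: substring ff seen; s2: one trailing f.
Each missing δ(q, a) is the state matching the new tracked value after reading a.
δ(s0, f) = s2; δ(s2, f) = s1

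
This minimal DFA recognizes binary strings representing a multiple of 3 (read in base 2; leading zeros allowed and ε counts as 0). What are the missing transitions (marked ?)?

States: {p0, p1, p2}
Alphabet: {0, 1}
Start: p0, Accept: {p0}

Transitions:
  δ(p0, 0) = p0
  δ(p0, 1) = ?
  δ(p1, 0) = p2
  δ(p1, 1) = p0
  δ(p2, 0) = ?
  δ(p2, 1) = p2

From the language and accept set, identify what each state tracks — p0: value ≡ 0 (mod 3); p1: value ≡ 1 (mod 3); p2: value ≡ 2 (mod 3).
Each missing δ(q, a) is the state matching the new tracked value after reading a.
δ(p0, 1) = p1; δ(p2, 0) = p1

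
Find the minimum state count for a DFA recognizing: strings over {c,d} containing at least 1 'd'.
By Myhill–Nerode, count the distinguishable equivalence classes: 2 classes — having seen 0, or ≥1 copies of 'd'; any two classes i < j (j ≤ 1) are distinguished by the string d^(1−j), which takes class j to 1 copy (accepted) but leaves class i below 1 (rejected).
2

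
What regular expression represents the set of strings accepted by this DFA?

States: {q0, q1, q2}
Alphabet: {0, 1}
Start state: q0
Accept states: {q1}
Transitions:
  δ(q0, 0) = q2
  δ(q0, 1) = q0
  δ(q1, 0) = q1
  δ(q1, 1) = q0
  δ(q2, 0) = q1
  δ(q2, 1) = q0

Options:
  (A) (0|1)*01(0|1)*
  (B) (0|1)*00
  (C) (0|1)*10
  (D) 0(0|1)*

Check each option against the DFA on short strings; one disagreement eliminates an option:
  (A) (0|1)*01(0|1)*: on '00' the DFA goes q0 → q2 → q1 and accepts (q1 ∈ Accept), but the regex does not match it → eliminate
  (B) (0|1)*00: agrees with the DFA on every string of length ≤ 6
  (C) (0|1)*10: on '00' the DFA goes q0 → q2 → q1 and accepts (q1 ∈ Accept), but the regex does not match it → eliminate
  (D) 0(0|1)*: on '0' the DFA goes q0 → q2 and rejects (q2 ∉ Accept), but the regex matches it → eliminate
Only (B) is consistent with the DFA.
(B) (0|1)*00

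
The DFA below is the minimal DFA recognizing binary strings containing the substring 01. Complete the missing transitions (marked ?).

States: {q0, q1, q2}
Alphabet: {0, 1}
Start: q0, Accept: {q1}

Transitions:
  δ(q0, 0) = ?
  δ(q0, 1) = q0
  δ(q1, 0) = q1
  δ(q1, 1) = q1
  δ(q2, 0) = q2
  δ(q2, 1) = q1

From the language and accept set, identify what each state tracks — q0: no 0 seen yet; q1: substring 01 seen; q2: seen a 0, waiting for 1.
Each missing δ(q, a) is the state matching the new tracked value after reading a.
δ(q0, 0) = q2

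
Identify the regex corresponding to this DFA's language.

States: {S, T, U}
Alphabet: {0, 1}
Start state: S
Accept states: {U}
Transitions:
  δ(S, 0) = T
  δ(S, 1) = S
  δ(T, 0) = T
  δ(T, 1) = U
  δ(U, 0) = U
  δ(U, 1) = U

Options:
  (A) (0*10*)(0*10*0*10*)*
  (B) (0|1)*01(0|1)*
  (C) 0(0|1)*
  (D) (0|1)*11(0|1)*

Check each option against the DFA on short strings; one disagreement eliminates an option:
  (A) (0*10*)(0*10*0*10*)*: on '1' the DFA goes S → S and rejects (S ∉ Accept), but the regex matches it → eliminate
  (B) (0|1)*01(0|1)*: agrees with the DFA on every string of length ≤ 6
  (C) 0(0|1)*: on '0' the DFA goes S → T and rejects (T ∉ Accept), but the regex matches it → eliminate
  (D) (0|1)*11(0|1)*: on '01' the DFA goes S → T → U and accepts (U ∈ Accept), but the regex does not match it → eliminate
Only (B) is consistent with the DFA.
(B) (0|1)*01(0|1)*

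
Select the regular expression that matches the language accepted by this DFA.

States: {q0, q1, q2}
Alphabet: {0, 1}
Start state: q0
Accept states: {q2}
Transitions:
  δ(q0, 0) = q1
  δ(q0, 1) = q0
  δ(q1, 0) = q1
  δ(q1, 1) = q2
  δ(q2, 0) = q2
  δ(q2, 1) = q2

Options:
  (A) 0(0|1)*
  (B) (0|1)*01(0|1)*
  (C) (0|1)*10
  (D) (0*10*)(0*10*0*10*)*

Check each option against the DFA on short strings; one disagreement eliminates an option:
  (A) 0(0|1)*: on '0' the DFA goes q0 → q1 and rejects (q1 ∉ Accept), but the regex matches it → eliminate
  (B) (0|1)*01(0|1)*: agrees with the DFA on every string of length ≤ 6
  (C) (0|1)*10: on '01' the DFA goes q0 → q1 → q2 and accepts (q2 ∈ Accept), but the regex does not match it → eliminate
  (D) (0*10*)(0*10*0*10*)*: on '1' the DFA goes q0 → q0 and rejects (q0 ∉ Accept), but the regex matches it → eliminate
Only (B) is consistent with the DFA.
(B) (0|1)*01(0|1)*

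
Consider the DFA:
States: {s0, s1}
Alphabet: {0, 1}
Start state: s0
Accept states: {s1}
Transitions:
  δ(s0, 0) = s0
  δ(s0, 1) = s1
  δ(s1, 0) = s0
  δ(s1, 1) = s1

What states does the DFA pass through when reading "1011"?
read '1': s0 → s1
  read '0': s1 → s0
  read '1': s0 → s1
  read '1': s1 → s1
s0 -> s1 -> s0 -> s1 -> s1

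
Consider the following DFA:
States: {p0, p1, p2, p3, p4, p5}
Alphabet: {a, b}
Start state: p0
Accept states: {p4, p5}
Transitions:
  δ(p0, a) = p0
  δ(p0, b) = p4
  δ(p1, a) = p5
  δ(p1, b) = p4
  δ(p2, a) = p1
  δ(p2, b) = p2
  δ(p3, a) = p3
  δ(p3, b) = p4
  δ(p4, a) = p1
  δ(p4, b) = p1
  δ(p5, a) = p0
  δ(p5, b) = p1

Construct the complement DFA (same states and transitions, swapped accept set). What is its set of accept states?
Complement accept states = All states \ Original accept states
= {p0, p1, p2, p3, p4, p5} \ {p4, p5}
{p0, p1, p2, p3}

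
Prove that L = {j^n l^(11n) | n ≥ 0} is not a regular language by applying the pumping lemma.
Assume L is regular with pumping length p. Idea: pumping the j-block breaks the 1:11 ratio.
Choose s = j^p l^(11p) (length 12p ≥ p). By the pumping lemma, s = xyz with |xy| ≤ p, |y| > 0, so y = j^k with k ≥ 1. Then xy²z = j^(p+k) l^(11p). For this to be in L we would need 11p = 11(p+k), i.e. 11k = 0, contradicting k ≥ 1. So xy²z ∉ L.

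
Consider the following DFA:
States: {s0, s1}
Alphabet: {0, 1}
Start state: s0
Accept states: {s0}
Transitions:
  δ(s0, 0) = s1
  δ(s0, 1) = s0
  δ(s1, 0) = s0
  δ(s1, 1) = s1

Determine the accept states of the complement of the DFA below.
Complement accept states = All states \ Original accept states
= {s0, s1} \ {s0}
{s1}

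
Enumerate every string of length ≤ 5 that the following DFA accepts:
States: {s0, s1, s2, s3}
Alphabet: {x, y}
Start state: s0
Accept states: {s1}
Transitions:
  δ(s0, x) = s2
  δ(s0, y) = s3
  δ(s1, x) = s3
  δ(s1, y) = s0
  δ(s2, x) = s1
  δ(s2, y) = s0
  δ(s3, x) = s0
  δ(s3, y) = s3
xx, xyxx, yxxx, xxyxx, yyxxx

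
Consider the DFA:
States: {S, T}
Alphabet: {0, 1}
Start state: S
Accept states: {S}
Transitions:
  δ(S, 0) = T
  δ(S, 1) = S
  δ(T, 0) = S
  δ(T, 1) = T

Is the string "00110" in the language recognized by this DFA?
Processing string "00110":
  S --0--> T
  T --0--> S
  S --1--> S
  S --1--> S
  S --0--> T
Final state: T
Accept states: {S}
No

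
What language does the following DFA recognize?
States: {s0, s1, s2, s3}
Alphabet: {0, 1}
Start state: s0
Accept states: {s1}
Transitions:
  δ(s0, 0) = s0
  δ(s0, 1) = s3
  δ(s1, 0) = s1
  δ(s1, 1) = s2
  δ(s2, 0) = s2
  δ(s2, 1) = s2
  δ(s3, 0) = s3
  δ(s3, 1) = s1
Testing a few strings:
  '00' → reject
  '01' → reject
  '1101' → reject
  '010' → reject
State roles: s0=zero 1's; s1=two 1's; s2=≥ three 1's (dead); s3=one 1
All binary strings containing exactly two 1's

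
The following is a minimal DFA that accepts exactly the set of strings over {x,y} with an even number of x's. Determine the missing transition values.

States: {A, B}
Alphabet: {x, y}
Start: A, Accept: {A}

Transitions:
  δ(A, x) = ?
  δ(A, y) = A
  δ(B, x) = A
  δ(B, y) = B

From the language and accept set, identify what each state tracks — A: even number of x's so far; B: odd number of x's so far.
Each missing δ(q, a) is the state matching the new tracked value after reading a.
δ(A, x) = B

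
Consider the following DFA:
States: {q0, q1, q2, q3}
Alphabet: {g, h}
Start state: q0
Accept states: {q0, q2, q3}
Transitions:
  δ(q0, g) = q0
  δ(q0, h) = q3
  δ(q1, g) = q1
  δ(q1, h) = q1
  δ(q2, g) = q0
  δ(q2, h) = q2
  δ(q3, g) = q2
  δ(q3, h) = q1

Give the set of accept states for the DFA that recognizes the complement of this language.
Complement accept states = All states \ Original accept states
= {q0, q1, q2, q3} \ {q0, q2, q3}
{q1}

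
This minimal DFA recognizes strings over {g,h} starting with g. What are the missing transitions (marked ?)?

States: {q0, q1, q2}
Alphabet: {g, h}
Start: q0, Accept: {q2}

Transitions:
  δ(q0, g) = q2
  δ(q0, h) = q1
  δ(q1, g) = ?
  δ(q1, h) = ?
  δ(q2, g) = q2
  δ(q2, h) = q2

From the language and accept set, identify what each state tracks — q0: no input read; q1: started with h (dead); q2: started with g.
Each missing δ(q, a) is the state matching the new tracked value after reading a.
δ(q1, g) = q1; δ(q1, h) = q1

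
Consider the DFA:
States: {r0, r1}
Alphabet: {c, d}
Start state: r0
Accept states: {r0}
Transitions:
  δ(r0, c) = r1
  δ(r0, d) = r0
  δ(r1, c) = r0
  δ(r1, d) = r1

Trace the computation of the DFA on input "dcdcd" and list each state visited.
read 'd': r0 → r0
  read 'c': r0 → r1
  read 'd': r1 → r1
  read 'c': r1 → r0
  read 'd': r0 → r0
r0 -> r0 -> r1 -> r1 -> r0 -> r0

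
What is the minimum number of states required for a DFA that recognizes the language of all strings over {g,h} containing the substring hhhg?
By Myhill–Nerode, count the distinguishable equivalence classes: 5 classes — one per longest suffix of the input that is a prefix of 'hhhg' (lengths 0 through 3), plus an absorbing 'already seen hhhg' class.
5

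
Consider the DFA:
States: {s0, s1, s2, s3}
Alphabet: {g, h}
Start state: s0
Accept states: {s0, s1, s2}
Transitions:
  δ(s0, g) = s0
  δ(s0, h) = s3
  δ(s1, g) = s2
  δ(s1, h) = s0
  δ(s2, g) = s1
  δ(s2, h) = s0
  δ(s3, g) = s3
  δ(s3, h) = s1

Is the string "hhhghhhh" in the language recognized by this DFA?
Processing string "hhhghhhh":
  s0 --h--> s3
  s3 --h--> s1
  s1 --h--> s0
  s0 --g--> s0
  s0 --h--> s3
  s3 --h--> s1
  s1 --h--> s0
  s0 --h--> s3
Final state: s3
Accept states: {s0, s1, s2}
No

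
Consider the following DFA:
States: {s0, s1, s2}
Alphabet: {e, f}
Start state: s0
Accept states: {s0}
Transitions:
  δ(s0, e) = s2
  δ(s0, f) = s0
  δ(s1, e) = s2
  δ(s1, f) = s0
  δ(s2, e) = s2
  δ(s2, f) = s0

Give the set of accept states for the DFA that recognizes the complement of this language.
Complement accept states = All states \ Original accept states
= {s0, s1, s2} \ {s0}
{s1, s2}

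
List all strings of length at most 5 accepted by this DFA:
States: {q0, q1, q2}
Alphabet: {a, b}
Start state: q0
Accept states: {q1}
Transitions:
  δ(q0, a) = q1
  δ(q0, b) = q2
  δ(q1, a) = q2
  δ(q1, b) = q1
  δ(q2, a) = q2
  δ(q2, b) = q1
a, ab, bb, aab, abb, bab, bbb, aaab, aabb, abab, abbb, baab, babb, bbab, bbbb, aaaab, aaabb, aabab, aabbb, abaab, ababb, abbab, abbbb, baaab, baabb, babab, babbb, bbaab, bbabb, bbbab, bbbbb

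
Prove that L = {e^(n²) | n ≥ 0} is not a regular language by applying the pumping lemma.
Assume L is regular with pumping length p. Idea: pumping adds a fixed amount, but gaps between consecutive squares grow.
Choose s = e^(p²) (length p² ≥ p). By the pumping lemma, s = xyz with |xy| ≤ p, |y| > 0, so |y| = k with 1 ≤ k ≤ p. Then |xy²z| = p²+k. Since p² < p²+k ≤ p²+p < (p+1)², the length p²+k lies strictly between consecutive squares, so it is not a perfect square and xy²z ∉ L.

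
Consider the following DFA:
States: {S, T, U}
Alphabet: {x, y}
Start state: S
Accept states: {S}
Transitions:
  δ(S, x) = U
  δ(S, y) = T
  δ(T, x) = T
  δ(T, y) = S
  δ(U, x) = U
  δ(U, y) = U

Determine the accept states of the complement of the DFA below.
Complement accept states = All states \ Original accept states
= {S, T, U} \ {S}
{T, U}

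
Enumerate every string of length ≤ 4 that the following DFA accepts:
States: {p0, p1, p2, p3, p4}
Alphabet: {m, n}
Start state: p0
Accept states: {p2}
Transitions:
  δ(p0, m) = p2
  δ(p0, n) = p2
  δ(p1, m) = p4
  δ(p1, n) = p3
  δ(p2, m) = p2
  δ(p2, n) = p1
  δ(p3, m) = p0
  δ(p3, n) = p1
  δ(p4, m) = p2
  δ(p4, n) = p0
m, n, mm, nm, mmm, nmm, mmmm, mnmm, nmmm, nnmm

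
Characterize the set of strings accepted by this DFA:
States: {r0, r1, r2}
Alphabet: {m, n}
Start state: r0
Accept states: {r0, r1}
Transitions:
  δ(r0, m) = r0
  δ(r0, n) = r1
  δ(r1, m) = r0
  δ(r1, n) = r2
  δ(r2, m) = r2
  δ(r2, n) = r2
Testing a few strings:
  'mmmn' → accept
  'mnnm' → reject
  'm' → accept
  'n' → accept
State roles: r0=last symbol not n (ok); r1=last symbol n (ok); r2=saw nn (dead)
All strings over {m,n} with no two consecutive n's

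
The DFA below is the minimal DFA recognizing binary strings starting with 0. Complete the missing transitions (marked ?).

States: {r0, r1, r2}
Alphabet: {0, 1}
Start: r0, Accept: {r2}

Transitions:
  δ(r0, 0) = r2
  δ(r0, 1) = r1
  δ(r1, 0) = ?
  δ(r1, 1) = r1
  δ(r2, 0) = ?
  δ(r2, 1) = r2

From the language and accept set, identify what each state tracks — r0: no input read; r1: started with 1 (dead); r2: started with 0.
Each missing δ(q, a) is the state matching the new tracked value after reading a.
δ(r1, 0) = r1; δ(r2, 0) = r2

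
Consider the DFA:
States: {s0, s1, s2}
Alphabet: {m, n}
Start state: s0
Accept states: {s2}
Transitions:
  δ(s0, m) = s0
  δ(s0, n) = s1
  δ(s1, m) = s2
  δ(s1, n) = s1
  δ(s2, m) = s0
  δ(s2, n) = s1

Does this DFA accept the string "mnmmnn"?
Processing string "mnmmnn":
  s0 --m--> s0
  s0 --n--> s1
  s1 --m--> s2
  s2 --m--> s0
  s0 --n--> s1
  s1 --n--> s1
Final state: s1
Accept states: {s2}
No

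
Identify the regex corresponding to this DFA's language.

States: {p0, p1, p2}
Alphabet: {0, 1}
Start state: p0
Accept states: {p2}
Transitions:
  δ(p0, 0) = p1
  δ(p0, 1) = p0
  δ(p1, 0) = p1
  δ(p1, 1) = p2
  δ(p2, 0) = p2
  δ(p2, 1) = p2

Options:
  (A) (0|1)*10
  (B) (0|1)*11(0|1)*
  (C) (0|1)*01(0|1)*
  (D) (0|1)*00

Check each option against the DFA on short strings; one disagreement eliminates an option:
  (A) (0|1)*10: on '01' the DFA goes p0 → p1 → p2 and accepts (p2 ∈ Accept), but the regex does not match it → eliminate
  (B) (0|1)*11(0|1)*: on '01' the DFA goes p0 → p1 → p2 and accepts (p2 ∈ Accept), but the regex does not match it → eliminate
  (C) (0|1)*01(0|1)*: agrees with the DFA on every string of length ≤ 6
  (D) (0|1)*00: on '00' the DFA goes p0 → p1 → p1 and rejects (p1 ∉ Accept), but the regex matches it → eliminate
Only (C) is consistent with the DFA.
(C) (0|1)*01(0|1)*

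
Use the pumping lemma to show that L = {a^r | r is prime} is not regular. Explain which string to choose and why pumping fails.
Assume L is regular with pumping length p. Idea: pumping by a suitable count produces a composite length.
Let q be a prime with q ≥ p and choose s = a^q ∈ L. By the pumping lemma, s = xyz with |xy| ≤ p, |y| = k ≥ 1. Take i = q+1: |xy^(q+1)z| = q + q·k = q(1+k). Since q ≥ 2 and 1+k ≥ 2, q(1+k) is composite, so xy^(q+1)z ∉ L.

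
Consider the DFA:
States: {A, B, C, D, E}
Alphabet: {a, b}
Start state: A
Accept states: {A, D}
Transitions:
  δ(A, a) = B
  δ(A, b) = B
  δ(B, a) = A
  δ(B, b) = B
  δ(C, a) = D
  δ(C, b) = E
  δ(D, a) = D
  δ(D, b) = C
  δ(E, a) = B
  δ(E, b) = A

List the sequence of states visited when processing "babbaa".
read 'b': A → B
  read 'a': B → A
  read 'b': A → B
  read 'b': B → B
  read 'a': B → A
  read 'a': A → B
A -> B -> A -> B -> B -> A -> B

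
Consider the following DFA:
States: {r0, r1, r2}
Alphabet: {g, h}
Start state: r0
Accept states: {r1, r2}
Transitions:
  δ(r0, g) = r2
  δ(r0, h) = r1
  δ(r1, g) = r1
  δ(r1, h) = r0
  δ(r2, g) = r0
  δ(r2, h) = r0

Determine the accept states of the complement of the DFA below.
Complement accept states = All states \ Original accept states
= {r0, r1, r2} \ {r1, r2}
{r0}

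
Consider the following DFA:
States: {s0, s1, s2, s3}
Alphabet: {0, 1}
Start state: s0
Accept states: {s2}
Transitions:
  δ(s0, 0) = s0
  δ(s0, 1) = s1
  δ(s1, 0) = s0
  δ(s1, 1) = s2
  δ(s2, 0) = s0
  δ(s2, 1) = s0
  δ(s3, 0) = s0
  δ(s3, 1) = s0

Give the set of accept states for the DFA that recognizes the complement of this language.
Complement accept states = All states \ Original accept states
= {s0, s1, s2, s3} \ {s2}
{s0, s1, s3}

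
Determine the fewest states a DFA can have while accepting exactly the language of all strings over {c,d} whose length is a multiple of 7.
By Myhill–Nerode, count the distinguishable equivalence classes: 7 classes — one per residue of the length mod 7; class i is distinguished from class j by any string of length (7 − i) mod 7.
7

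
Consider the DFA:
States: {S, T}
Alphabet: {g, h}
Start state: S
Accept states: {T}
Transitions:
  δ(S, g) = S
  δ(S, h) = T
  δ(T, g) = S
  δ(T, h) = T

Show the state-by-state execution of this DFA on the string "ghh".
read 'g': S → S
  read 'h': S → T
  read 'h': T → T
S -> S -> T -> T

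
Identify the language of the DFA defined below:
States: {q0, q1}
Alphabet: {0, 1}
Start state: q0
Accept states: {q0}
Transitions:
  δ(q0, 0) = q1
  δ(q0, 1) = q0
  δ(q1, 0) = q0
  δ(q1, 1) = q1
Testing a few strings:
  '110' → reject
  '100' → accept
  '010' → accept
  '000' → reject
State roles: q0=even number of 0's so far; q1=odd number of 0's so far
All binary strings with an even number of 0's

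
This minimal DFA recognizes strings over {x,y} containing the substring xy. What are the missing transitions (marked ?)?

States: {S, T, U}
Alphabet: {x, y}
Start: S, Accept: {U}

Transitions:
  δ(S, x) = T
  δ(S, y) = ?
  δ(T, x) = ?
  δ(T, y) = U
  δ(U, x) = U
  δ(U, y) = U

From the language and accept set, identify what each state tracks — S: no x seen yet; T: seen a x, waiting for y; U: substring xy seen.
Each missing δ(q, a) is the state matching the new tracked value after reading a.
δ(S, y) = S; δ(T, x) = T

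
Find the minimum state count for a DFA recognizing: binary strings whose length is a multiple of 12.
By Myhill–Nerode, count the distinguishable equivalence classes: 12 classes — one per residue of the length mod 12; class i is distinguished from class j by any string of length (12 − i) mod 12.
12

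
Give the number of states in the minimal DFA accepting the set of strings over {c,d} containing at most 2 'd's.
By Myhill–Nerode, count the distinguishable equivalence classes: 4 classes — having seen 0, 1, 2, or >2 copies of 'd'; counts 0 through 2 are accepting and >2 is dead.
4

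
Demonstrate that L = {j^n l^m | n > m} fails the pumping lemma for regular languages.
Assume L is regular with pumping length p. Idea: pumping down the j-block drops the j-count to at most the l-count.
Choose s = j^(p+1) l^p ∈ L (|s| = 2p+1 ≥ p). By the pumping lemma, s = xyz with |xy| ≤ p, |y| > 0, so y = j^k with k ≥ 1. Take i = 0: xz = j^(p+1−k) l^p. Since k ≥ 1, p+1−k ≤ p, so the number of j's is no longer strictly greater than the number of l's, hence xz ∉ L.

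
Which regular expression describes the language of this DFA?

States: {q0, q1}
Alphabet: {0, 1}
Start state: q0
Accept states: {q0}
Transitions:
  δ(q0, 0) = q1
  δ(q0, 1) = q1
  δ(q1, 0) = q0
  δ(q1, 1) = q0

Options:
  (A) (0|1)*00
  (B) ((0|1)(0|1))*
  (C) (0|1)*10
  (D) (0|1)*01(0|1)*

Check each option against the DFA on short strings; one disagreement eliminates an option:
  (A) (0|1)*00: on ε the DFA stays in q0 and accepts (q0 ∈ Accept), but the regex does not match it → eliminate
  (B) ((0|1)(0|1))*: agrees with the DFA on every string of length ≤ 6
  (C) (0|1)*10: on ε the DFA stays in q0 and accepts (q0 ∈ Accept), but the regex does not match it → eliminate
  (D) (0|1)*01(0|1)*: on ε the DFA stays in q0 and accepts (q0 ∈ Accept), but the regex does not match it → eliminate
Only (B) is consistent with the DFA.
(B) ((0|1)(0|1))*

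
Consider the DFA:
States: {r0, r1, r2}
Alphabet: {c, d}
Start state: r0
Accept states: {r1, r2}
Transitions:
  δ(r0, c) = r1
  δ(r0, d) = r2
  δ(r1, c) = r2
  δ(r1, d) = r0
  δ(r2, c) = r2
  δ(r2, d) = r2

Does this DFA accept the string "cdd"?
Processing string "cdd":
  r0 --c--> r1
  r1 --d--> r0
  r0 --d--> r2
Final state: r2
Accept states: {r1, r2}
Yes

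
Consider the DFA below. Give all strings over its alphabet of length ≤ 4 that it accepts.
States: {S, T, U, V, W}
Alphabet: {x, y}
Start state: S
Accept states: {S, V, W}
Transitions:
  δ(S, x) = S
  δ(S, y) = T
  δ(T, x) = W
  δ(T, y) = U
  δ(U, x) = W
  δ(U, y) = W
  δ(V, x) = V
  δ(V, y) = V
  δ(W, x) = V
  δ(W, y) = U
ε, x, xx, yx, xxx, xyx, yxx, yyx, yyy, xxxx, xxyx, xyxx, xyyx, xyyy, yxxx, yxxy, yxyx, yxyy, yyxx, yyyx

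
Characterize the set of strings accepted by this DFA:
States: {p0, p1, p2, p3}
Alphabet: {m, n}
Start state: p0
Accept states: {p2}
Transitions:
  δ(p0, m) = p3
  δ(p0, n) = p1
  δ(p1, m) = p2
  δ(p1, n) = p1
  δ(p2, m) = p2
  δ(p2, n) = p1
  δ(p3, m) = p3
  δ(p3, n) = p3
Testing a few strings:
  'nnmn' → reject
  'nmmm' → accept
  'm' → reject
  'nm' → accept
State roles: p0=no input read; p1=started with n, last symbol n; p2=started with n, last symbol m; p3=started with m (dead)
All strings over {m,n} that start with n and end with m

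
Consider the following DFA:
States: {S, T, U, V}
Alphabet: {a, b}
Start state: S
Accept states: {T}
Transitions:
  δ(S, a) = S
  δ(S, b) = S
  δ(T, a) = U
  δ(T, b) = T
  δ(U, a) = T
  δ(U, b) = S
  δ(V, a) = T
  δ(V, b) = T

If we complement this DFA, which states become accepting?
Complement accept states = All states \ Original accept states
= {S, T, U, V} \ {T}
{S, U, V}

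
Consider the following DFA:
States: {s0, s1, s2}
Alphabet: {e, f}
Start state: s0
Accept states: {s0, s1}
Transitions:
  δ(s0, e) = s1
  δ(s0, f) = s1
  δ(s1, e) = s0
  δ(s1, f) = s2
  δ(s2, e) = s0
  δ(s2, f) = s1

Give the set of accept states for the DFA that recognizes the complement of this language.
Complement accept states = All states \ Original accept states
= {s0, s1, s2} \ {s0, s1}
{s2}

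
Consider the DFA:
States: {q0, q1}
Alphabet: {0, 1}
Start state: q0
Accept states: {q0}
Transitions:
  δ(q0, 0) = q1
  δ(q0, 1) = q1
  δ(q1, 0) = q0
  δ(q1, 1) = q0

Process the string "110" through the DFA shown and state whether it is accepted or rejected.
Processing string "110":
  q0 --1--> q1
  q1 --1--> q0
  q0 --0--> q1
Final state: q1
Accept states: {q0}
No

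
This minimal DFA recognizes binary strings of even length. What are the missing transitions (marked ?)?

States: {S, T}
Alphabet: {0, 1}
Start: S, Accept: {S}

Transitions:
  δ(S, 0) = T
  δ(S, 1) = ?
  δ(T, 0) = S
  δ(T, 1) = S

From the language and accept set, identify what each state tracks — S: even length so far; T: odd length so far.
Each missing δ(q, a) is the state matching the new tracked value after reading a.
δ(S, 1) = T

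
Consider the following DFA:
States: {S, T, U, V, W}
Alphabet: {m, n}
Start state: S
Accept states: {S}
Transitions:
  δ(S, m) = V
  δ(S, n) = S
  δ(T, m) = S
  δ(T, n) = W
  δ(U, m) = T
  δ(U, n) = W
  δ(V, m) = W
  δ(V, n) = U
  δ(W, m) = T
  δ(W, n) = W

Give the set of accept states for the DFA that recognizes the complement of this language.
Complement accept states = All states \ Original accept states
= {S, T, U, V, W} \ {S}
{T, U, V, W}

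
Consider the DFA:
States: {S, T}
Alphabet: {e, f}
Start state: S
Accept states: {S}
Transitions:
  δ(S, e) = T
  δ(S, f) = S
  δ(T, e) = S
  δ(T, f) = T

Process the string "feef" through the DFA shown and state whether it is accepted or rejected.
Processing string "feef":
  S --f--> S
  S --e--> T
  T --e--> S
  S --f--> S
Final state: S
Accept states: {S}
Yes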